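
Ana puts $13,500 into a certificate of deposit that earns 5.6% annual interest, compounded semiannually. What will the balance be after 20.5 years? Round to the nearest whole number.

Growth factor = (1 + 0.028)^41 ≈ 3.1025422261.
A ≈ 13,500 × 3.1025422261 ≈ 41,884.3201.

$41,884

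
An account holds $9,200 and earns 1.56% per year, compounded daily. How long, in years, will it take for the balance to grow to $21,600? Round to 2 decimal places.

We need (1 + 0.0000427397)^(365t) = 2.3478, so 365t = ln 2.3478 / ln 1.000043 ≈ 19969.9003.
t ≈ 19969.9003/365 = 54.7121 years.

54.71 years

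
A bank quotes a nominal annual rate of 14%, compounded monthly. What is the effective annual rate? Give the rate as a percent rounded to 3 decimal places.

One year is 12 periods at 0.0116667 each: (1 + 0.0116667)^12 ≈ 1.149342.
EAR = 1.149342 − 1 ≈ 14.93420%.

14.934%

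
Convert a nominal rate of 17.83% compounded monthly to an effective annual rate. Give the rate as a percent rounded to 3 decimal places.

19.362%

EAR = (1 + 17.83%/12)^12 − 1 = (1 + 0.0148583)^12 − 1.
(1 + 0.0148583)^12 ≈ 1.193617, so EAR ≈ 19.36172%.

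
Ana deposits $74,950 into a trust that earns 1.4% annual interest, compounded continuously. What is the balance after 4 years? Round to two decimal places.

$79,266.95

A = P·e^(rt) = 74,950·e^(0.014·4) = 74,950·e^0.056.
e^0.056 ≈ 1.0575976837, so A ≈ 79,266.9464.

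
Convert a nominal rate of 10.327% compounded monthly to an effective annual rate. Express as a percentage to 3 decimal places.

One year is 12 periods at 0.00860583 each: (1 + 0.00860583)^12 ≈ 1.108301.
EAR = 1.108301 − 1 ≈ 10.83010%.

10.830%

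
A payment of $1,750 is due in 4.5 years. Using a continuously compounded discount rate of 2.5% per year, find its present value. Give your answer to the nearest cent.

P = A·e^(−rt) = 1,750·e^(−0.1125).
e^(−0.1125) ≈ 0.8935973471, so P ≈ 1,563.7954.

$1,563.80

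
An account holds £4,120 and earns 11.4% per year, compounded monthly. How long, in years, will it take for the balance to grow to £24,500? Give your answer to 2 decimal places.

15.71 years

(1 + 0.0095)^(12t) = 24,500/4,120 = 5.9466.
12t·ln(1 + 0.0095) = ln(5.9466); 12t = 1.7828/0.00945516 ≈ 188.5553.
t ≈ 15.7129 years.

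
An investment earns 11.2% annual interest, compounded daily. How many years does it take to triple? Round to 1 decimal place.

(1 + 0.000306849)^(365t) = 3.
365t = ln 3 / ln(1 + 0.000306849) ≈ 1.0986/0.000306802 ≈ 3580.8483.
t ≈ 9.8105.

9.8 years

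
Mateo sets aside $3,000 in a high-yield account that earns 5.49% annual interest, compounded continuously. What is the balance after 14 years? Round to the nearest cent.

$6,470.23

A = P·e^(rt) = 3,000·e^(0.0549·14) = 3,000·e^0.7686.
e^0.7686 ≈ 2.156744697, so A ≈ 6,470.2341.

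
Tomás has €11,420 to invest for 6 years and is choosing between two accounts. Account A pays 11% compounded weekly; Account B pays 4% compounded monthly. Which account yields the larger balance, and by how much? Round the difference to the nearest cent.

Account A, by €7,568.06

A: (1 + 0.11/52)^312 ≈ 1.9334440722, so 11,420 × 1.9334440722 ≈ 22,079.9313.
B: (1 + 0.04/12)^72 ≈ 1.2707418791, so 11,420 × 1.2707418791 ≈ 14,511.8723.
Difference ≈ 7,568.0590 in favor of A.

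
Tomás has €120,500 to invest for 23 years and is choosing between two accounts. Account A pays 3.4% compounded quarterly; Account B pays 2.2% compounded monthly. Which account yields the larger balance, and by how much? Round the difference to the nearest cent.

Account A, by €62,750.69

A: (1 + 0.0085)^92 ≈ 2.17862776698, so 120,500 × 2.17862776698 ≈ 262,524.6459.
B: (1 + 0.022/12)^276 ≈ 1.65787511765, so 120,500 × 1.65787511765 ≈ 199,773.9517.
Difference ≈ 62,750.6942 in favor of A.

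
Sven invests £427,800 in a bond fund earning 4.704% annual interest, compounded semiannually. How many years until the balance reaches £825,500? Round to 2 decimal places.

We need (1 + 0.02352)^(2t) = 1.9296, so 2t = ln 1.9296 / ln 1.02352 ≈ 28.2752.
t ≈ 28.2752/2 = 14.1376 years.

14.14 years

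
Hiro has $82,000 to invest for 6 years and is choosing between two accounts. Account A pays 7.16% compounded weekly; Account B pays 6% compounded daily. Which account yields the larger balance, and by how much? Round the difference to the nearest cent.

A: (1 + 0.0716/52)^312 ≈ 1.53618874516, so 82,000 × 1.53618874516 ≈ 125,967.4771.
B: (1 + 0.06/365)^2190 ≈ 1.43328700899, so 82,000 × 1.43328700899 ≈ 117,529.5347.
Difference ≈ 8,437.9424 in favor of A.

Account A, by $8,437.94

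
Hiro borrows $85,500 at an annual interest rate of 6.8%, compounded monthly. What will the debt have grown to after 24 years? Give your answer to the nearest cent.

Growth factor = (1 + 0.068/12)^288 ≈ 5.09058825463.
A ≈ 85,500 × 5.09058825463 ≈ 435,245.2958.

$435,245.30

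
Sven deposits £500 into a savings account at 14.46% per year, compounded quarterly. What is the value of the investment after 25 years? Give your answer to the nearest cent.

Growth factor = (1 + 0.03615)^100 ≈ 34.854843195.
A ≈ 500 × 34.854843195 ≈ 17,427.4216.

£17,427.42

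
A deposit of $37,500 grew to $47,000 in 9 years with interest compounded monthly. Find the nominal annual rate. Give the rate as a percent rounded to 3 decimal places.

2.512%

The 108-period growth factor is 47,000/37,500 = 1.25333.
r/12 = 1.25333^(1/108) − 1 ≈ 0.00209299, so r ≈ 12·0.00209299 = 2.51159%.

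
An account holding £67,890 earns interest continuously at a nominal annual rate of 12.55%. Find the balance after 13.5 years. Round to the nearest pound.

A = P·e^(rt) = 67,890·e^(0.1255·13.5) = 67,890·e^1.69425.
e^1.69425 ≈ 5.44256251223, so A ≈ 369,495.5690.

£369,496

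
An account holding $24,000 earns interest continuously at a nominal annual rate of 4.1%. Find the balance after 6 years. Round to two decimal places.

A = P·e^(rt) = 24,000·e^(0.041·6) = 24,000·e^0.246.
e^0.246 ≈ 1.2788995735, so A ≈ 30,693.5898.

$30,693.59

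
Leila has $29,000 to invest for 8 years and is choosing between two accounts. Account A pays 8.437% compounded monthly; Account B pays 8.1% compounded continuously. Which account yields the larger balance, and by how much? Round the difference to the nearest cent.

A: (1 + 0.08437/12)^96 ≈ 1.9593216134, so 29,000 × 1.9593216134 ≈ 56,820.3268.
B: e^(0.081·8) = e^0.648 ≈ 1.9117135759, so 29,000 × 1.9117135759 ≈ 55,439.6937.
Difference ≈ 1,380.6331 in favor of A.

Account A, by $1,380.63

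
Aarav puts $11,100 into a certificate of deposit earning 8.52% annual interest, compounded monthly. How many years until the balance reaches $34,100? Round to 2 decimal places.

We need (1 + 0.0071)^(12t) = 3.0721, so 12t = ln 3.0721 / ln 1.0071 ≈ 158.6383.
t ≈ 158.6383/12 = 13.2199 years.

13.22 years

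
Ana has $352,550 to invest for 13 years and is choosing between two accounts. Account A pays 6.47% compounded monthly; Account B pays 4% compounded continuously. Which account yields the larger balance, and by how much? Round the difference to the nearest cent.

Account A, by $222,690.11

A: (1 + 0.0647/12)^156 ≈ 2.31368305756, so 352,550 × 2.31368305756 ≈ 815,688.9619.
B: e^(0.04·13) = e^0.52 ≈ 1.6820276497, so 352,550 × 1.6820276497 ≈ 592,998.8479.
Difference ≈ 222,690.1140 in favor of A.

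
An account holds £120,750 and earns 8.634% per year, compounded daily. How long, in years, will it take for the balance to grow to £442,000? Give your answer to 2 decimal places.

We need (1 + 0.000236548)^(365t) = 3.6605, so 365t = ln 3.6605 / ln 1.000237 ≈ 5486.1650.
t ≈ 5486.1650/365 = 15.0306 years.

15.03 years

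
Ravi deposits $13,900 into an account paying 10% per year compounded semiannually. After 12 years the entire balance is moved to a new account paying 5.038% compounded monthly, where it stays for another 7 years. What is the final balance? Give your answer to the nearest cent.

After 12 years at 10%: 13,900 × 3.2250999437 ≈ 44,828.8892.
Then 7 years at 5.038%: 44,828.8892 × 1.421797297 ≈ 63,737.5935.

$63,737.59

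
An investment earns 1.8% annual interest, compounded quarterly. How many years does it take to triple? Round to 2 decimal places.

(1 + 0.0045)^(4t) = 3.
4t = ln 3 / ln(1 + 0.0045) ≈ 1.0986/0.00448991 ≈ 244.6850.
t ≈ 61.1712.

61.17 years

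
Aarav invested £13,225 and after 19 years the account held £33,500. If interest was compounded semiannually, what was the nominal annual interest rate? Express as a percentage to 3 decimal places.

The 38-period growth factor is 33,500/13,225 = 2.53308.
r/2 = 2.53308^(1/38) − 1 ≈ 0.0247604, so r ≈ 2·0.0247604 = 4.95209%.

4.952%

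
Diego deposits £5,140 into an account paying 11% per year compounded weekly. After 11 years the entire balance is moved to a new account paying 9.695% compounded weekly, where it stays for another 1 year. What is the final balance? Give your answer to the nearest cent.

£18,965.75

Phase 1: 5,140·(1 + 0.11/52)^572 ≈ 17,214.8963.
Phase 2: 17,214.8963·(1 + 0.09695/52)^52 ≈ 18,965.7517.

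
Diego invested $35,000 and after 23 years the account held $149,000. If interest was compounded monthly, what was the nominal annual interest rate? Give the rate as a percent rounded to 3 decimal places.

6.315%

The 276-period growth factor is 149,000/35,000 = 4.25714.
r/12 = 4.25714^(1/276) − 1 ≈ 0.00526234, so r ≈ 12·0.00526234 = 6.31481%.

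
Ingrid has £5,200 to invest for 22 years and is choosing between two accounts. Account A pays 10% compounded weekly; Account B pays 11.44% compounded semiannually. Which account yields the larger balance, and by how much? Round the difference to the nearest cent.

A: (1 + 0.1/52)^1144 ≈ 9.0059666926, so 5,200 × 9.0059666926 ≈ 46,831.0268.
B: (1 + 0.0572)^44 ≈ 11.55885448, so 5,200 × 11.55885448 ≈ 60,106.0433.
Difference ≈ 13,275.0165 in favor of B.

Account B, by £13,275.02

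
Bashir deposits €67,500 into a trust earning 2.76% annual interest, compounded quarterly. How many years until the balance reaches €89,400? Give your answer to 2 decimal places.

We need (1 + 0.0069)^(4t) = 1.3244, so 4t = ln 1.3244 / ln 1.0069 ≈ 40.8640.
t ≈ 40.8640/4 = 10.2160 years.

10.22 years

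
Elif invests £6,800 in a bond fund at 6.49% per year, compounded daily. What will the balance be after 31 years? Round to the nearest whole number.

£50,838

Periodic rate = 6.49%/365 = 0.000177808; periods = 365·31 = 11315.
A = 6,800·(1 + 0.0649/365)^11315 ≈ 6,800·7.4761739344 ≈ 50,837.9828.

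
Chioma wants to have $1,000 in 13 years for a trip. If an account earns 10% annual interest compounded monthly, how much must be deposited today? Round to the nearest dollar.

Growth factor = (1 + 0.1/12)^156 ≈ 3.64958418.
P = 1,000/3.64958418 ≈ 274.0038.

$274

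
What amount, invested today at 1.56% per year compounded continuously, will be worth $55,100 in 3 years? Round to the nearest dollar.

P = A·e^(−rt) = 55,100·e^(−0.0468).
e^(−0.0468) ≈ 0.95427823415, so P ≈ 52,580.7307.

$52,581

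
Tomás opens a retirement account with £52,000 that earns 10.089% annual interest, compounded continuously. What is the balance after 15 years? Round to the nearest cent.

£236,179.88

A = P·e^(rt) = 52,000·e^(0.10089·15) = 52,000·e^1.51335.
e^1.51335 ≈ 4.54192077148, so A ≈ 236,179.8801.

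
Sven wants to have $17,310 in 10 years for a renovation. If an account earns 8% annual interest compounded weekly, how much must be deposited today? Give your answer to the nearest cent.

Periodic rate = 8%/52 = 0.00153846; 520 periods.
P = 17,310/(1 + 0.08/52)^520 ≈ 17,310/2.2241731884 ≈ 7,782.6673.

$7,782.67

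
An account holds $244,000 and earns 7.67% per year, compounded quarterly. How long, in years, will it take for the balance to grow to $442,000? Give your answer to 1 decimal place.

7.8 years

We need (1 + 0.019175)^(4t) = 1.8115, so 4t = ln 1.8115 / ln 1.019175 ≈ 31.2814.
t ≈ 31.2814/4 = 7.8203 years.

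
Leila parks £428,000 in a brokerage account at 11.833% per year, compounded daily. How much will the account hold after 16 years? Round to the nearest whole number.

Growth factor = (1 + 0.11833/365)^5840 ≈ 6.639078497792.
A ≈ 428,000 × 6.639078497792 ≈ 2,841,525.5971.

£2,841,526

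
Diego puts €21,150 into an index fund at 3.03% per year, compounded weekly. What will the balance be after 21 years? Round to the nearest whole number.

Periodic rate = 3.03%/52 = 0.000582692; periods = 52·21 = 1092.
A = 21,150·(1 + 0.0303/52)^1092 ≈ 21,150·1.889126756 ≈ 39,955.0309.

€39,955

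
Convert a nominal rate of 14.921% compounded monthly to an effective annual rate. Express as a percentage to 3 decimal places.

15.985%

EAR = (1 + 14.921%/12)^12 − 1 = (1 + 0.0124342)^12 − 1.
(1 + 0.0124342)^12 ≈ 1.159849, so EAR ≈ 15.98492%.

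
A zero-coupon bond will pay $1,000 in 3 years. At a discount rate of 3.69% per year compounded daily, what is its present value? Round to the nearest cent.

$895.21

Periodic rate = 3.69%/365 = 0.000101096; 1095 periods.
P = 1,000/(1 + 0.0369/365)^1095 ≈ 1,000/1.11705349 ≈ 895.2123.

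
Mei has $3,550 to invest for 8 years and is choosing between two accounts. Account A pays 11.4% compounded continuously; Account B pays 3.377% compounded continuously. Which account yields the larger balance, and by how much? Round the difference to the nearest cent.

Account A, by $4,185.88

Account A growth factor: e^(0.114·8) = e^0.912 ≈ 2.48929615; balance ≈ 8,837.0013.
Account B growth factor: e^(0.03377·8) = e^0.27016 ≈ 1.310174062; balance ≈ 4,651.1179.
Account A is larger by 4,185.8834.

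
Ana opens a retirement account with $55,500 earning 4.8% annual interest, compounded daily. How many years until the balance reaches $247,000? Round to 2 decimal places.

We need (1 + 0.000131507)^(365t) = 4.4505, so 365t = ln 4.4505 / ln 1.000132 ≈ 11353.8077.
t ≈ 11353.8077/365 = 31.1063 years.

31.11 years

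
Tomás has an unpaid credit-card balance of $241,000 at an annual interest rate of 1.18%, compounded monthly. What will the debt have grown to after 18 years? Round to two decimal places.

Growth factor = (1 + 0.0118/12)^216 ≈ 1.2365133919.
A ≈ 241,000 × 1.2365133919 ≈ 297,999.7274.

$297,999.73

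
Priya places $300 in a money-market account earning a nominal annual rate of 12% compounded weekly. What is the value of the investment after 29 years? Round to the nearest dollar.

Periodic rate = 12%/52 = 0.00230769; periods = 52·29 = 1508.
A = 300·(1 + 0.12/52)^1508 ≈ 300·32.32984451 ≈ 9,698.9534.

$9,699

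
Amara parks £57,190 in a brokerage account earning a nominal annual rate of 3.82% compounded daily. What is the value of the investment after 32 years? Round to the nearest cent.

£194,166.32

Periodic rate = 3.82%/365 = 0.000104658; periods = 365·32 = 11680.
A = 57,190·(1 + 0.0382/365)^11680 ≈ 57,190·3.39510958139 ≈ 194,166.3170.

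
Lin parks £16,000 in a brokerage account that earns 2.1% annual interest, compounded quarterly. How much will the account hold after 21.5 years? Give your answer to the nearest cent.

Periodic rate = 2.1%/4 = 0.00525; periods = 4·21.5 = 86.
A = 16,000·(1 + 0.00525)^86 ≈ 16,000·1.5688124696 ≈ 25,100.9995.

£25,101.00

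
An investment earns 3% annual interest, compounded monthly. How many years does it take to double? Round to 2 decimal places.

(1 + 0.0025)^(12t) = 2.
12t = ln 2 / ln(1 + 0.0025) ≈ 0.69315/0.00249688 ≈ 277.6053.
t ≈ 23.1338.

23.13 years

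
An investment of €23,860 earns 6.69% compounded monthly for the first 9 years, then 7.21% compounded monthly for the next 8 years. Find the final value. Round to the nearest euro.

€77,301

Phase 1: 23,860·(1 + 0.005575)^108 ≈ 43,494.3600.
Phase 2: 43,494.3600·(1 + 0.0721/12)^96 ≈ 77,300.8832.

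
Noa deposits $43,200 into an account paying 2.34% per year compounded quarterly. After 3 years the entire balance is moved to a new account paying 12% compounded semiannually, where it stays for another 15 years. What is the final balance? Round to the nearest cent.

Phase 1: 43,200·(1 + 0.00585)^12 ≈ 46,332.1432.
Phase 2: 46,332.1432·(1 + 0.06)^30 ≈ 266,108.2554.

$266,108.26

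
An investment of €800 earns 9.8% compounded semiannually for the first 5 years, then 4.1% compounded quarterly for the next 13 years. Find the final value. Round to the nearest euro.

Phase 1: 800·(1 + 0.049)^10 ≈ 1,290.7581.
Phase 2: 1,290.7581·(1 + 0.01025)^52 ≈ 2,193.5399.

€2,194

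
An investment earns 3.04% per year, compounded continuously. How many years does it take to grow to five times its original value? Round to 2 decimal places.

52.94 years

e^(0.0304t) = 5, so 0.0304t = ln 5 ≈ 1.6094.
t ≈ 1.6094/0.0304 ≈ 52.9420.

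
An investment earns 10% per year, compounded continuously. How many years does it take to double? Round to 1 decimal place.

e^(0.1t) = 2, so 0.1t = ln 2 ≈ 0.69315.
t ≈ 0.69315/0.1 ≈ 6.9315.

6.9 years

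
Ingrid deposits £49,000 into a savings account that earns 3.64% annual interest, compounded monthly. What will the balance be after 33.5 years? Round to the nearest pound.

Periodic rate = 3.64%/12 = 0.00303333; periods = 12·33.5 = 402.
A = 49,000·(1 + 0.0364/12)^402 ≈ 49,000·3.37891383792 ≈ 165,566.7781.

£165,567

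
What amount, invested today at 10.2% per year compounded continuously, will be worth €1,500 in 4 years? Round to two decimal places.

€997.47

P = A·e^(−rt) = 1,500·e^(−0.408).
e^(−0.408) ≈ 0.6649788788, so P ≈ 997.4683.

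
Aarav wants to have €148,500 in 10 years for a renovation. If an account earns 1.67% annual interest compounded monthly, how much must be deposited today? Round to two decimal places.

€125,675.23

Growth factor = (1 + 0.0167/12)^120 ≈ 1.18161707578.
P = 148,500/1.18161707578 ≈ 125,675.2319.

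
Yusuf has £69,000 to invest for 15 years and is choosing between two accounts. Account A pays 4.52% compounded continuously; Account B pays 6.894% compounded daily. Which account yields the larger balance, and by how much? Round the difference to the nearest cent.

Account B, by £58,123.20

A: e^(0.0452·15) = e^0.678 ≈ 1.96993392189, so 69,000 × 1.96993392189 ≈ 135,925.4406.
B: (1 + 0.06894/365)^5475 ≈ 2.81229915547, so 69,000 × 2.81229915547 ≈ 194,048.6417.
Difference ≈ 58,123.2011 in favor of B.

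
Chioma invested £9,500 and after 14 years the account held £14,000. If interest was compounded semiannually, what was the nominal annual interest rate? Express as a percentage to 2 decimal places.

(1 + r/2)^28 = 14,000/9,500 = 1.47368.
1 + r/2 = 1.47368^(1/28) ≈ 1.013945, so r/2 ≈ 0.0139451.
r ≈ 2·0.0139451 = 2.78902%.

2.79%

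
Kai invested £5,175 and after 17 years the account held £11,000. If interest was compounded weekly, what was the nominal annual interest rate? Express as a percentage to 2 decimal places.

(1 + r/52)^884 = 11,000/5,175 = 2.1256.
1 + r/52 = 2.1256^(1/884) ≈ 1.000853, so r/52 ≈ 0.000853368.
r ≈ 52·0.000853368 = 4.43752%.

4.44%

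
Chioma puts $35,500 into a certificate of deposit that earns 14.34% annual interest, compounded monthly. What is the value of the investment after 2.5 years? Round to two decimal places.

Growth factor = (1 + 0.01195)^30 ≈ 1.4281428243.
A ≈ 35,500 × 1.4281428243 ≈ 50,699.0703.

$50,699.07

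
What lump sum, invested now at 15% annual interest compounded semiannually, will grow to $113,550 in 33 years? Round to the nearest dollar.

Periodic rate = 15%/2 = 0.075; 66 periods.
P = 113,550/(1 + 0.075)^66 ≈ 113,550/118.292889588 ≈ 959.9055.

$960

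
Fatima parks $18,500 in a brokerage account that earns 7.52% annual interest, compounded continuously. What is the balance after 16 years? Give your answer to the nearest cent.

A = P·e^(rt) = 18,500·e^(0.0752·16) = 18,500·e^1.2032.
e^1.2032 ≈ 3.330758314, so A ≈ 61,619.0288.

$61,619.03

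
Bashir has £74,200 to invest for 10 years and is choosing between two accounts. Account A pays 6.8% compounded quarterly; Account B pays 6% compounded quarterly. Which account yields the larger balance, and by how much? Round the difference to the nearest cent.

A: (1 + 0.017)^40 ≈ 1.96262857148, so 74,200 × 1.96262857148 ≈ 145,627.0400.
B: (1 + 0.015)^40 ≈ 1.81401840867, so 74,200 × 1.81401840867 ≈ 134,600.1659.
Difference ≈ 11,026.8741 in favor of A.

Account A, by £11,026.87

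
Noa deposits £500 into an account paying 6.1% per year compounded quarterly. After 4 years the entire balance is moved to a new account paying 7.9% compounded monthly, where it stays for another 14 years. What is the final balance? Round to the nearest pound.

Phase 1: 500·(1 + 0.01525)^16 ≈ 636.9979.
Phase 2: 636.9979·(1 + 0.079/12)^168 ≈ 1,918.1983.

£1,918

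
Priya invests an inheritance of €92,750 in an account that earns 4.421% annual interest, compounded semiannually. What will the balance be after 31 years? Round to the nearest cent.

Growth factor = (1 + 0.022105)^62 ≈ 3.87901799012.
A ≈ 92,750 × 3.87901799012 ≈ 359,778.9186.

€359,778.92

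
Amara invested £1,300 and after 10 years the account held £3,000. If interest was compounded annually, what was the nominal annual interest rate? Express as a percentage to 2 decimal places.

8.72%

The 10-period growth factor is 3,000/1,300 = 2.30769.
r = 2.30769^(1/10) − 1 ≈ 0.0872209, i.e. 8.72209%.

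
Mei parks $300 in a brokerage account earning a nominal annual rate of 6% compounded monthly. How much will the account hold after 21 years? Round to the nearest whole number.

$1,054

Growth factor = (1 + 0.005)^252 ≈ 3.514370645.
A ≈ 300 × 3.514370645 ≈ 1,054.3112.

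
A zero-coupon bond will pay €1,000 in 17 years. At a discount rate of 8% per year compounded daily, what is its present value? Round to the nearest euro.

Periodic rate = 8%/365 = 0.000219178; 6205 periods.
P = 1,000/(1 + 0.08/365)^6205 ≈ 1,000/3.89561274 ≈ 256.6990.

€257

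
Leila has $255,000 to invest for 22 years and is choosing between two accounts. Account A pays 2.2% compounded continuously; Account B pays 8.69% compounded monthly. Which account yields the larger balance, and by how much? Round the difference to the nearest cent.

Account B, by $1,299,545.66

Account A growth factor: e^(0.022·22) = e^0.484 ≈ 1.62255164565; balance ≈ 413,750.6696.
Account B growth factor: (1 + 0.0869/12)^264 ≈ 6.718809154904; balance ≈ 1,713,296.3345.
Account B is larger by 1,299,545.6649.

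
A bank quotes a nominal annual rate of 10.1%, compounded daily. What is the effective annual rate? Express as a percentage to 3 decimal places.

10.626%

EAR = (1 + 10.1%/365)^365 − 1 = (1 + 0.000276712)^365 − 1.
(1 + 0.000276712)^365 ≈ 1.106261, so EAR ≈ 10.62612%.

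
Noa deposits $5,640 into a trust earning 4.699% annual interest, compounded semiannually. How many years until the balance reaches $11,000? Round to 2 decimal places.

(1 + 0.023495)^(2t) = 11,000/5,640 = 1.9504.
2t·ln(1 + 0.023495) = ln(1.9504); 2t = 0.66801/0.0232232 ≈ 28.7648.
t ≈ 14.3824 years.

14.38 years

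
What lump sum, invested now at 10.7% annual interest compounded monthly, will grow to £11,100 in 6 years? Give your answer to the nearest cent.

Periodic rate = 10.7%/12 = 0.00891667; 72 periods.
P = 11,100/(1 + 0.107/12)^72 ≈ 11,100/1.8948783695 ≈ 5,857.8958.

£5,857.90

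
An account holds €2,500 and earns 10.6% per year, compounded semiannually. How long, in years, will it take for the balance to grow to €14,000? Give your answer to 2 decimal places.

(1 + 0.053)^(2t) = 14,000/2,500 = 5.6.
2t·ln(1 + 0.053) = ln(5.6); 2t = 1.7228/0.0516432 ≈ 33.3590.
t ≈ 16.6795 years.

16.68 years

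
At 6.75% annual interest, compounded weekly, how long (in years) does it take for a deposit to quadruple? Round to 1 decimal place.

20.6 years

(1 + 0.00129808)^(52t) = 4.
52t = ln 4 / ln(1 + 0.00129808) ≈ 1.3863/0.00129724 ≈ 1068.6531.
t ≈ 20.5510.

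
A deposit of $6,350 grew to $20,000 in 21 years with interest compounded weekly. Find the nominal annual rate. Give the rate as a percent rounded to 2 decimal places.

5.47%

The 1092-period growth factor is 20,000/6,350 = 3.14961.
r/52 = 3.14961^(1/1092) − 1 ≈ 0.00105117, so r ≈ 52·0.00105117 = 5.46610%.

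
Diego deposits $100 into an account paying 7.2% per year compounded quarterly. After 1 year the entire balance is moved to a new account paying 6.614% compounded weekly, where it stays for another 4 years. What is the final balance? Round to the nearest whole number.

$140

After 1 years at 7.2%: 100 × 1.07396743 ≈ 107.3967.
Then 4 years at 6.614%: 107.3967 × 1.30263859 ≈ 139.8991.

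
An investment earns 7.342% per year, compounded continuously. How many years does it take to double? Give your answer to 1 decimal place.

e^(0.07342t) = 2, so 0.07342t = ln 2 ≈ 0.69315.
t ≈ 0.69315/0.07342 ≈ 9.4408.

9.4 years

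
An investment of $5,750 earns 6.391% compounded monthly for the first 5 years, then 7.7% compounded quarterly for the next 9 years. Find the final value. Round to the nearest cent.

$15,710.29

Phase 1: 5,750·(1 + 0.06391/12)^60 ≈ 7,908.2137.
Phase 2: 7,908.2137·(1 + 0.01925)^36 ≈ 15,710.2943.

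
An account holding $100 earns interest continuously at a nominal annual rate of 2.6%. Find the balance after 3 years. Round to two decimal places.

$108.11

A = P·e^(rt) = 100·e^(0.026·3) = 100·e^0.078.
e^0.078 ≈ 1.08112266, so A ≈ 108.1123.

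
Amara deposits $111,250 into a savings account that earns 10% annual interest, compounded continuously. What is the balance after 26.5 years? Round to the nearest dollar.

$1,574,637

A = P·e^(rt) = 111,250·e^(0.1·26.5) = 111,250·e^2.65.
e^2.65 ≈ 14.15403864538, so A ≈ 1,574,636.7993.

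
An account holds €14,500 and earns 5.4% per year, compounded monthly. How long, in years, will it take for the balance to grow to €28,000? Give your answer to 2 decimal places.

(1 + 0.0045)^(12t) = 28,000/14,500 = 1.931.
12t·ln(1 + 0.0045) = ln(1.931); 12t = 0.65806/0.00448991 ≈ 146.5634.
t ≈ 12.2136 years.

12.21 years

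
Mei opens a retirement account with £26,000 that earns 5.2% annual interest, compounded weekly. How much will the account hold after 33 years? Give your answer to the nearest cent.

Growth factor = (1 + 0.001)^1716 ≈ 5.5574677928.
A ≈ 26,000 × 5.5574677928 ≈ 144,494.1626.

£144,494.16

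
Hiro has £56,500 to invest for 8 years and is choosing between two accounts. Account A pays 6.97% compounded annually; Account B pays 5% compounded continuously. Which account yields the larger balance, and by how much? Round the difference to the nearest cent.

Account A growth factor: (1 + 0.0697)^8 ≈ 1.714336084; balance ≈ 96,859.9887.
Account B growth factor: e^(0.05·8) = e^0.4 ≈ 1.4918246976; balance ≈ 84,288.0954.
Account A is larger by 12,571.8933.

Account A, by £12,571.89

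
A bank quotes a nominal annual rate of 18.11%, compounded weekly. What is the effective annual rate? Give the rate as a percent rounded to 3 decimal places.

EAR = (1 + 18.11%/52)^52 − 1 = (1 + 0.00348269)^52 − 1.
(1 + 0.00348269)^52 ≈ 1.198158, so EAR ≈ 19.81580%.

19.816%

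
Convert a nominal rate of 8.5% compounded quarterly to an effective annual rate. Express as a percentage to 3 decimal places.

8.775%

One year is 4 periods at 0.02125 each: (1 + 0.02125)^4 ≈ 1.087748.
EAR = 1.087748 − 1 ≈ 8.77480%.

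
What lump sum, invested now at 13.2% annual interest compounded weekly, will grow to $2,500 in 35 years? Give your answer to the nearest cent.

Periodic rate = 13.2%/52 = 0.00253846; 1820 periods.
P = 2,500/(1 + 0.132/52)^1820 ≈ 2,500/100.9016276 ≈ 24.7766.

$24.78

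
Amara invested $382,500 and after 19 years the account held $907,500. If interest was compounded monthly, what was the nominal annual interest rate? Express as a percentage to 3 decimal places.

The 228-period growth factor is 907,500/382,500 = 2.37255.
r/12 = 2.37255^(1/228) − 1 ≈ 0.00379651, so r ≈ 12·0.00379651 = 4.55581%.

4.556%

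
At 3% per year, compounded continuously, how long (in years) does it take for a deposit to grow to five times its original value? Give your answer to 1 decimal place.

53.6 years

e^(0.03t) = 5, so 0.03t = ln 5 ≈ 1.6094.
t ≈ 1.6094/0.03 ≈ 53.6479.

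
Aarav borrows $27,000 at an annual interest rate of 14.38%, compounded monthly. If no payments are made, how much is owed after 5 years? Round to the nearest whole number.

Periodic rate = 14.38%/12 = 0.0119833; periods = 12·5 = 60.
A = 27,000·(1 + 0.1438/12)^60 ≈ 27,000·2.0436268592 ≈ 55,177.9252.

$55,178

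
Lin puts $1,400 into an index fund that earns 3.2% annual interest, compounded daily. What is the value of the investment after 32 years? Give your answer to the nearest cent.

$3,897.86

Growth factor = (1 + 0.032/365)^11680 ≈ 2.784184787.
A ≈ 1,400 × 2.784184787 ≈ 3,897.8587.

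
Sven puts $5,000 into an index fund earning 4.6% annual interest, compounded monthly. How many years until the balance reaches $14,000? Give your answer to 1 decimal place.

22.4 years

(1 + 0.00383333)^(12t) = 14,000/5,000 = 2.8.
12t·ln(1 + 0.00383333) = ln(2.8); 12t = 1.0296/0.003826 ≈ 269.1109.
t ≈ 22.4259 years.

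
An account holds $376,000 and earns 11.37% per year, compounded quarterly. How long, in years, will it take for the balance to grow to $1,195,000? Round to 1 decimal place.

10.3 years

(1 + 0.028425)^(4t) = 1,195,000/376,000 = 3.1782.
4t·ln(1 + 0.028425) = ln(3.1782); 4t = 1.1563/0.0280285 ≈ 41.2549.
t ≈ 10.3137 years.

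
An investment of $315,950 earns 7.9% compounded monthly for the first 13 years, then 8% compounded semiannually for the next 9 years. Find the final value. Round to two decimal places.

After 13 years at 7.9%: 315,950 × 2.783291505957 ≈ 879,380.9513.
Then 9 years at 8%: 879,380.9513 × 2.025816515379 ≈ 1,781,464.4545.

$1,781,464.45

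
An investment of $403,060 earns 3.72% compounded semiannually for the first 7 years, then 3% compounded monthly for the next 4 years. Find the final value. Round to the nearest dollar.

$588,127

After 7 years at 3.72%: 403,060 × 1.29434903949 ≈ 521,700.3239.
Then 4 years at 3%: 521,700.3239 × 1.12732802104 ≈ 588,127.3937.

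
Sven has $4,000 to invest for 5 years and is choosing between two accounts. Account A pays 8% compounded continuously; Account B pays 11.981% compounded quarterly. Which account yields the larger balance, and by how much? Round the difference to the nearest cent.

Account A growth factor: e^(0.08·5) = e^0.4 ≈ 1.491824698; balance ≈ 5,967.2988.
Account B growth factor: (1 + 0.0299525)^20 ≈ 1.804446134; balance ≈ 7,217.7845.
Account B is larger by 1,250.4857.

Account B, by $1,250.49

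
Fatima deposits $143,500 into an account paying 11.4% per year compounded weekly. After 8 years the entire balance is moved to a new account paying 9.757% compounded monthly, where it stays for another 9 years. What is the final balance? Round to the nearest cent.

$855,696.77

After 8 years at 11.4%: 143,500 × 2.48681249115 ≈ 356,857.5925.
Then 9 years at 9.757%: 356,857.5925 × 2.39786622651 ≈ 855,696.7687.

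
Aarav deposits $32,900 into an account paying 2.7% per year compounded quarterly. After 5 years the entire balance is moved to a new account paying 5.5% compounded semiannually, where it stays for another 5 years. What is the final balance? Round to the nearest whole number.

After 5 years at 2.7%: 32,900 × 1.1440177573 ≈ 37,638.1842.
Then 5 years at 5.5%: 37,638.1842 × 1.3116510326 ≈ 49,368.1632.

$49,368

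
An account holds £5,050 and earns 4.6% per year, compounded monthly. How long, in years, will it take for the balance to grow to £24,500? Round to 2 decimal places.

34.40 years

We need (1 + 0.00383333)^(12t) = 4.8515, so 12t = ln 4.8515 / ln 1.003833 ≈ 412.7765.
t ≈ 412.7765/12 = 34.3980 years.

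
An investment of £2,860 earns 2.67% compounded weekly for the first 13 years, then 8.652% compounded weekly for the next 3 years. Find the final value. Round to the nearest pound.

After 13 years at 2.67%: 2,860 × 1.414832174 ≈ 4,046.4200.
Then 3 years at 8.652%: 4,046.4200 × 1.296079975 ≈ 5,244.4840.

£5,244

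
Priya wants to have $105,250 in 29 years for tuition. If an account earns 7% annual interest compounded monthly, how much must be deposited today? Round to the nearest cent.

Growth factor = (1 + 0.07/12)^348 ≈ 7.56931134612.
P = 105,250/7.56931134612 ≈ 13,904.8317.

$13,904.83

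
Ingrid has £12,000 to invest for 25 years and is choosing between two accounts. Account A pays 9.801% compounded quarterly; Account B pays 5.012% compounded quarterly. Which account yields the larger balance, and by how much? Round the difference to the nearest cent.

A: (1 + 0.0245025)^100 ≈ 11.2538792435, so 12,000 × 11.2538792435 ≈ 135,046.5509.
B: (1 + 0.01253)^100 ≈ 3.473681279, so 12,000 × 3.473681279 ≈ 41,684.1753.
Difference ≈ 93,362.3756 in favor of A.

Account A, by £93,362.38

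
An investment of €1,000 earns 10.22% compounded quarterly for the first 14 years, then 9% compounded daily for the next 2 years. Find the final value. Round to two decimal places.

After 14 years at 10.22%: 1,000 × 4.107551162 ≈ 4,107.5512.
Then 2 years at 9%: 4,107.5512 × 1.197190799 ≈ 4,917.5225.

€4,917.52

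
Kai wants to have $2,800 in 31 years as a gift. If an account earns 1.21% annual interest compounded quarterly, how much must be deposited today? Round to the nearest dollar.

Growth factor = (1 + 0.003025)^124 ≈ 1.45431326.
P = 2,800/1.45431326 ≈ 1,925.3073.

$1,925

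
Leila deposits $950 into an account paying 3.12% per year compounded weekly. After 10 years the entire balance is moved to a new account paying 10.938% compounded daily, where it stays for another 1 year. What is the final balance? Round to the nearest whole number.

Phase 1: 950·(1 + 0.0006)^520 ≈ 1,297.7255.
Phase 2: 1,297.7255·(1 + 0.10938/365)^365 ≈ 1,447.7010.

$1,448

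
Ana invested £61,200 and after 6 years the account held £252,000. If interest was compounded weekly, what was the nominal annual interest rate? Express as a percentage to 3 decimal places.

The 312-period growth factor is 252,000/61,200 = 4.11765.
r/52 = 4.11765^(1/312) − 1 ≈ 0.00454646, so r ≈ 52·0.00454646 = 23.64161%.

23.642%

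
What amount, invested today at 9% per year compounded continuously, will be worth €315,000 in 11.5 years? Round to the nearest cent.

P = A·e^(−rt) = 315,000·e^(−1.035).
e^(−1.035) ≈ 0.355226380925, so P ≈ 111,896.3100.

€111,896.31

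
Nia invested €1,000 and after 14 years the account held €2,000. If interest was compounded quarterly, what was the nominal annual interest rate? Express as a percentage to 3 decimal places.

4.982%

The 56-period growth factor is 2,000/1,000 = 2.
r/4 = 2^(1/56) − 1 ≈ 0.0124545, so r ≈ 4·0.0124545 = 4.98182%.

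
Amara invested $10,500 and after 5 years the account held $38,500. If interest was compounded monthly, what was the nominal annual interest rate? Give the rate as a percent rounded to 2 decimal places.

26.27%

The 60-period growth factor is 38,500/10,500 = 3.66667.
r/12 = 3.66667^(1/60) − 1 ≈ 0.0218909, so r ≈ 12·0.0218909 = 26.26906%.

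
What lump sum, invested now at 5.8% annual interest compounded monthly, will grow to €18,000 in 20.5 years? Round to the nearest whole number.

Growth factor = (1 + 0.058/12)^246 ≈ 3.2744038065.
P = 18,000/3.2744038065 ≈ 5,497.1839.

€5,497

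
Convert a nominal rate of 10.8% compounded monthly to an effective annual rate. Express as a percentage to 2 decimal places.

11.35%

EAR = (1 + 10.8%/12)^12 − 1 = (1 + 0.009)^12 − 1.
(1 + 0.009)^12 ≈ 1.11351, so EAR ≈ 11.35097%.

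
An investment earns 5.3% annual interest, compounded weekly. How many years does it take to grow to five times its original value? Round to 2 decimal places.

(1 + 0.00101923)^(52t) = 5.
52t = ln 5 / ln(1 + 0.00101923) ≈ 1.6094/0.00101871 ≈ 1579.8757.
t ≈ 30.3822.

30.38 years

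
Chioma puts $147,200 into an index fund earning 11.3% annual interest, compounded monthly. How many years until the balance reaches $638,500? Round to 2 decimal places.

We need (1 + 0.00941667)^(12t) = 4.3376, so 12t = ln 4.3376 / ln 1.009417 ≈ 156.5551.
t ≈ 156.5551/12 = 13.0463 years.

13.05 years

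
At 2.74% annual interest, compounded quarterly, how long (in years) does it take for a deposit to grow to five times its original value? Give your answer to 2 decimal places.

58.94 years

(1 + 0.00685)^(4t) = 5.
4t = ln 5 / ln(1 + 0.00685) ≈ 1.6094/0.00682665 ≈ 235.7582.
t ≈ 58.9396.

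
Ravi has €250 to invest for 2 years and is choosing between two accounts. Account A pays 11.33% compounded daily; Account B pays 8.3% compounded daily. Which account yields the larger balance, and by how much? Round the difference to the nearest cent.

A: (1 + 0.1133/365)^730 ≈ 1.25428393, so 250 × 1.25428393 ≈ 313.5710.
B: (1 + 0.083/365)^730 ≈ 1.18055082, so 250 × 1.18055082 ≈ 295.1377.
Difference ≈ 18.4333 in favor of A.

Account A, by €18.43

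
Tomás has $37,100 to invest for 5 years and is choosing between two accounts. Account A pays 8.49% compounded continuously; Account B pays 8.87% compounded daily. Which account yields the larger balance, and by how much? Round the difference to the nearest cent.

Account B, by $1,084.86

A: e^(0.0849·5) = e^0.4245 ≈ 1.5288258156, so 37,100 × 1.5288258156 ≈ 56,719.4378.
B: (1 + 0.0887/365)^1825 ≈ 1.558067265, so 37,100 × 1.558067265 ≈ 57,804.2955.
Difference ≈ 1,084.8578 in favor of B.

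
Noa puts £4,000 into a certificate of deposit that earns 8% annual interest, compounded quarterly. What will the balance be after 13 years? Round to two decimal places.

Growth factor = (1 + 0.02)^52 ≈ 2.8003281854.
A ≈ 4,000 × 2.8003281854 ≈ 11,201.3127.

£11,201.31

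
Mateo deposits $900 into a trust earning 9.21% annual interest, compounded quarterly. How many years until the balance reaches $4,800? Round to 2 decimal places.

18.38 years

We need (1 + 0.023025)^(4t) = 5.3333, so 4t = ln 5.3333 / ln 1.023025 ≈ 73.5364.
t ≈ 73.5364/4 = 18.3841 years.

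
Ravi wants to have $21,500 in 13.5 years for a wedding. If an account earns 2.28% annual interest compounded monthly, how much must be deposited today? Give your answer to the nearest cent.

Periodic rate = 2.28%/12 = 0.0019; 162 periods.
P = 21,500/(1 + 0.0019)^162 ≈ 21,500/1.3600316341 ≈ 15,808.4558.

$15,808.46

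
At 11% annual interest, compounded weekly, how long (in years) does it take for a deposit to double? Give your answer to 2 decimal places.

(1 + 0.00211538)^(52t) = 2.
52t = ln 2 / ln(1 + 0.00211538) ≈ 0.69315/0.00211315 ≈ 328.0160.
t ≈ 6.3080.

6.31 years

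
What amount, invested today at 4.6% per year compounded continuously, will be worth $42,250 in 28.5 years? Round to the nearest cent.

P = A·e^(−rt) = 42,250·e^(−1.311).
e^(−1.311) ≈ 0.26955037119, so P ≈ 11,388.5032.

$11,388.50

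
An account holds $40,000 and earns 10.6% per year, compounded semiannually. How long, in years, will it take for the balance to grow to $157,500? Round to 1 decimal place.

13.3 years

(1 + 0.053)^(2t) = 157,500/40,000 = 3.9375.
2t·ln(1 + 0.053) = ln(3.9375); 2t = 1.3705/0.0516432 ≈ 26.5387.
t ≈ 13.2694 years.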